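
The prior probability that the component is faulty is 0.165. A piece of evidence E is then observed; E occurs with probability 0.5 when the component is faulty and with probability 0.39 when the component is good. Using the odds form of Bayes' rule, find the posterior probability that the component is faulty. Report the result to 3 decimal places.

Prior odds = 0.165/(1−0.165) = 0.19760. In log-odds, ln(0.19760) = -1.6215.
Add log likelihood ratio: ln(1.2821) = 0.24846.
Posterior log-odds = -1.3730, so posterior odds = exp(-1.3730) = 0.25334. Converting, P(H|E) = 0.25334/1.2533 = 0.202.

Posterior probability ≈ 0.202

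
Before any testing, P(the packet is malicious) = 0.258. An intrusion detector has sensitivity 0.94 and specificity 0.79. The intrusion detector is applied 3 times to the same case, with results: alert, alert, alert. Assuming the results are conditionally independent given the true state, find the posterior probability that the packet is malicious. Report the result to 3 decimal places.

With H the event that the packet is malicious, the joint likelihood of the observed sequence is P(data|H) = 0.94·0.94·0.94 = 0.83058 and P(data|¬H) = 0.21·0.21·0.21 = 0.0092610.
Bayes: P(H|data) = 0.258·0.83058 / (0.258·0.83058 + 0.742·0.0092610) = 0.21429/0.22116 = 0.9689.

Posterior P(H) ≈ 0.969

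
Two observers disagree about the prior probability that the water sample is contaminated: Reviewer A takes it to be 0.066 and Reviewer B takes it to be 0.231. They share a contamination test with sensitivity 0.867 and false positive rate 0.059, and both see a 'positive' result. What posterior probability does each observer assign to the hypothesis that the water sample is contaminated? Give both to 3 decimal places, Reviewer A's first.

Reviewer A: 0.509; Reviewer B: 0.815

The likelihood ratio for a 'positive' result is 0.867/0.059 = 14.695.
Reviewer A: prior odds 0.066/0.934 = 0.070664; posterior odds 1.0384; posterior probability 0.509.
Reviewer B: prior odds 0.231/0.769 = 0.30039; posterior odds 4.4142; posterior probability 0.815.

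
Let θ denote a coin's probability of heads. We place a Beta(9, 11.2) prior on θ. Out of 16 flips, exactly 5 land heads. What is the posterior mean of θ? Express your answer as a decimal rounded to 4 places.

Posterior mean ≈ 0.3867

The binomial likelihood is conjugate to the Beta prior: with 5 successes and 11 failures, the posterior is Beta(9+5, 11.2+11) = Beta(14, 22.2).
E[θ | data] = 14/(14+22.2) = 0.3867.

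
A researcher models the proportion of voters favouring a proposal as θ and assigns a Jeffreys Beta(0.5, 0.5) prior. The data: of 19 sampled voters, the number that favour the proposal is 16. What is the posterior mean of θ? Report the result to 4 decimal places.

Posterior mean ≈ 0.8250

The binomial likelihood is conjugate to the Beta prior: with 16 successes and 3 failures, the posterior is Beta(0.5+16, 0.5+3) = Beta(16.5, 3.5).
Posterior mean = α/(α+β) = 16.5/20 = 0.8250.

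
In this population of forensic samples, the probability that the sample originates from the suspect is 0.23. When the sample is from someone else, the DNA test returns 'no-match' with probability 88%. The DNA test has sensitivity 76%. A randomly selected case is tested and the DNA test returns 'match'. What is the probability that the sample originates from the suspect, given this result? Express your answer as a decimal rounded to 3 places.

P(H | E) ≈ 0.654

Write H for 'the sample originates from the suspect'. Prior odds H:¬H = 0.23/0.77 = 0.29870. For the 'match' outcome, the likelihood ratio is 0.76/0.12 = 6.3333.
Posterior odds = 0.29870 × 6.3333 = 1.8918, so P(H|E) = 1.8918/(1+1.8918) = 0.654.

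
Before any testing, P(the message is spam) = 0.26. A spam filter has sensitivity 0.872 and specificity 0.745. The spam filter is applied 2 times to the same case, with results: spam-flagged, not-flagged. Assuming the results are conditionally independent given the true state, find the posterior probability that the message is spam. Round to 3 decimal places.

Posterior P(H) ≈ 0.171

Let H be the event that the message is spam; start with P(H) = 0.26. P('spam-flagged'|H) = 0.872, P('spam-flagged'|¬H) = 0.255.
Update on result 1 ('spam-flagged'): P(H) ← 0.872·0.2600 / (0.872·0.2600 + 0.255·0.7400) = 0.22672/0.41542 = 0.5458.
Update on result 2 ('not-flagged'): P(H) ← 0.128·0.5458 / (0.128·0.5458 + 0.745·0.4542) = 0.069857/0.40827 = 0.1711.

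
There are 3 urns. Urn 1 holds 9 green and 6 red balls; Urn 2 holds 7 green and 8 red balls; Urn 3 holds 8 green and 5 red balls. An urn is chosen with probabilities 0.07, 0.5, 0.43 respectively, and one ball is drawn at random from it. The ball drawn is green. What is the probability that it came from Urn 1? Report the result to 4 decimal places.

Tabulate prior·likelihood by source: [1] prior 0.07, lik 0.6, product 0.04200; [2] prior 0.5, lik 0.4667, product 0.2333; [3] prior 0.43, lik 0.6154, product 0.2646.
Normalizing constant = 0.53995; the posterior for Urn 1 is its product over the sum, 0.04200/0.53995 = 0.0778.

Posterior probability ≈ 0.0778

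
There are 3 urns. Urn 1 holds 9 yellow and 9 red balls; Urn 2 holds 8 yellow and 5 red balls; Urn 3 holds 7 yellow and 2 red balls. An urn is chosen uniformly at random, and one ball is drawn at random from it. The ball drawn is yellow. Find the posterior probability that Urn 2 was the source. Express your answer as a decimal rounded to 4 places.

Tabulate prior·likelihood by source: [1] prior 0.333333, lik 0.5, product 0.1667; [2] prior 0.333333, lik 0.6154, product 0.2051; [3] prior 0.333333, lik 0.7778, product 0.2593.
Normalizing constant = 0.63105; the posterior for Urn 2 is its product over the sum, 0.2051/0.63105 = 0.3251.

Posterior probability ≈ 0.3251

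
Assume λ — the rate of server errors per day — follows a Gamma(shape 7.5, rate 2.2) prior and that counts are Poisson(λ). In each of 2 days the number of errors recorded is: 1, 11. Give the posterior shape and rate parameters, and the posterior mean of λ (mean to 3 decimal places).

Posterior: Gamma(shape=19.5, rate=4.2); mean ≈ 4.643

Total count ∑xᵢ = 12 over n = 2 days.
Gamma is conjugate to the Poisson likelihood: posterior is Gamma(shape = 7.5+12 = 19.5, rate = 2.2+2 = 4.2).
E[λ | data] = 19.5/4.2 = 4.643.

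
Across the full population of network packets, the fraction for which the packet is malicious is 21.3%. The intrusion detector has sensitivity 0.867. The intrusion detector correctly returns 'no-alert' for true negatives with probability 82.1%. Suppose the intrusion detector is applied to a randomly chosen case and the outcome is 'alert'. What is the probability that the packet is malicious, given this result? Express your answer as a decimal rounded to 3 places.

P(H | E) ≈ 0.567

Write H for 'the packet is malicious'. Prior odds H:¬H = 0.213/0.787 = 0.27065. For the 'alert' outcome, the likelihood ratio is 0.867/0.179 = 4.8436.
Posterior odds = 0.27065 × 4.8436 = 1.3109, so P(H|E) = 1.3109/(1+1.3109) = 0.567.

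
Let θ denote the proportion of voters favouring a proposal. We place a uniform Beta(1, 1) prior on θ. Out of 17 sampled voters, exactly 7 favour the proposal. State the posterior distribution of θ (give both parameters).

Posterior: Beta(8, 11)

Observing 7 successes and 10 failures updates Beta(1, 1) by adding the success and failure counts to the two shape parameters: α = 1+7 = 8, β = 1+10 = 11.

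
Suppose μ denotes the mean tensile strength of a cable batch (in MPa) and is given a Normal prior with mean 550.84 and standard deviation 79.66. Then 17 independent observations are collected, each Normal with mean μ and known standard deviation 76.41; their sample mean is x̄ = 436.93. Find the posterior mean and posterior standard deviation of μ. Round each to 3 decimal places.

With known σ, the Normal prior is conjugate. Weight on the data is w = (n/σ²)/(n/σ² + 1/τ₀²) = 0.00291171/(0.00291171+0.00015759) = 0.94866.
Posterior mean = w·x̄ + (1−w)·μ₀ = 0.94866·436.93 + 0.051343·550.84 = 442.778. Posterior variance = 1/(0.00291171+0.00015759) = 325.807, so SD = 18.050.

Posterior mean ≈ 442.778; posterior SD ≈ 18.050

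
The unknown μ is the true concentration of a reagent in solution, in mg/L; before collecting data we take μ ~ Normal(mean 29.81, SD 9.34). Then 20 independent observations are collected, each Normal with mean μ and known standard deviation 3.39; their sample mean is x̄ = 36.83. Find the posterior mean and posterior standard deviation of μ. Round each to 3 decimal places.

With known σ, the Normal prior is conjugate. Weight on the data is w = (n/σ²)/(n/σ² + 1/τ₀²) = 1.74033/(1.74033+0.0114632) = 0.99346.
Posterior mean = w·x̄ + (1−w)·μ₀ = 0.99346·36.83 + 0.0065437·29.81 = 36.784. Posterior variance = 1/(1.74033+0.0114632) = 0.570845, so SD = 0.756.

Posterior mean ≈ 36.784; posterior SD ≈ 0.756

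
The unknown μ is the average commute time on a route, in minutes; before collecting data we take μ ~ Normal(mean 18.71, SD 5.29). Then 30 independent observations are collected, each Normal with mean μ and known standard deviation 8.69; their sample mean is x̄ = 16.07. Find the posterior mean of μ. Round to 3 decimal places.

Prior precision 1/τ₀² = 1/5.29² = 0.0357346; data precision n/σ² = 30/8.69² = 0.397266.
Posterior precision = 0.0357346 + 0.397266 = 0.433001.
Posterior mean = (0.0357346·18.71 + 0.397266·16.07) / 0.433001 = 16.288.

Posterior mean ≈ 16.288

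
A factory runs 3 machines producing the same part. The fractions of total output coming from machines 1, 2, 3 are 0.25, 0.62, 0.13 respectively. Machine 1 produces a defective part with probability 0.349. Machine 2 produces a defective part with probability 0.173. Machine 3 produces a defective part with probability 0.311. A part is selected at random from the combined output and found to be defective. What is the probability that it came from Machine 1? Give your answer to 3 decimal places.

P(defective|M1) = 0.349; P(defective|M2) = 0.173; P(defective|M3) = 0.311.
Prior × likelihood for each source: 0.25·0.349=0.08725, 0.62·0.173=0.1073, 0.13·0.311=0.04043. Summing gives P(defective) = 0.23494.
P(Machine 1 | defective) = 0.08725 / 0.23494 = 0.371.

Posterior probability ≈ 0.371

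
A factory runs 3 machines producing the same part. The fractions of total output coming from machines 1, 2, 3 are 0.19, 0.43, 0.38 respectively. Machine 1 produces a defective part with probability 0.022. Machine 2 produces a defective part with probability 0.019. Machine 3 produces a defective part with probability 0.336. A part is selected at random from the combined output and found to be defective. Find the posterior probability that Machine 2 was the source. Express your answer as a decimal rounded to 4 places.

Tabulate prior·likelihood by source: [1] prior 0.19, lik 0.022, product 0.004180; [2] prior 0.43, lik 0.019, product 0.008170; [3] prior 0.38, lik 0.336, product 0.1277.
Normalizing constant = 0.14003; the posterior for Machine 2 is its product over the sum, 0.008170/0.14003 = 0.0583.

Posterior probability ≈ 0.0583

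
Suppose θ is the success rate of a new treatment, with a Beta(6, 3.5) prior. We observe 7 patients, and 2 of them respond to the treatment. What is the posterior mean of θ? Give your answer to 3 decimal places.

The binomial likelihood is conjugate to the Beta prior: with 2 successes and 5 failures, the posterior is Beta(6+2, 3.5+5) = Beta(8, 8.5).
E[θ | data] = 8/(8+8.5) = 0.485.

Posterior mean ≈ 0.485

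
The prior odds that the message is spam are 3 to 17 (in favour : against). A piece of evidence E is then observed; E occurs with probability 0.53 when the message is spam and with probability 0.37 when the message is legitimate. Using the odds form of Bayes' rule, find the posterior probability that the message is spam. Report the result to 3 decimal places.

Posterior probability ≈ 0.202

Prior odds = 3/17 = 0.17647. In log-odds, ln(0.17647) = -1.7346.
Add log likelihood ratio: ln(1.4324) = 0.35937.
Posterior log-odds = -1.3752, so posterior odds = exp(-1.3752) = 0.25278. Converting, P(H|E) = 0.25278/1.2528 = 0.202.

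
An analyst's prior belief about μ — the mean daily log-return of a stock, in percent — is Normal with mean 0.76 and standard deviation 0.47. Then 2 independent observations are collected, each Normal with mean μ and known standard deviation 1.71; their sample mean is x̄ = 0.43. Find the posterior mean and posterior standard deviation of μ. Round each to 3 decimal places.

With known σ, the Normal prior is conjugate. Weight on the data is w = (n/σ²)/(n/σ² + 1/τ₀²) = 0.683971/(0.683971+4.52694) = 0.13126.
Posterior mean = w·x̄ + (1−w)·μ₀ = 0.13126·0.43 + 0.86874·0.76 = 0.717. Posterior variance = 1/(0.683971+4.52694) = 0.191905, so SD = 0.438.

Posterior mean ≈ 0.717; posterior SD ≈ 0.438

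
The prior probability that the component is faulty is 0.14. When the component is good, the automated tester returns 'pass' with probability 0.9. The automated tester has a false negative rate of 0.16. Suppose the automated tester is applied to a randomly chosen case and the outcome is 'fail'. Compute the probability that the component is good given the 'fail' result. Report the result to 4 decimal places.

P(¬H | E) ≈ 0.4224

Let H be the event that the component is faulty. P(H) = 0.14, so P(¬H) = 0.86. With E the 'fail' result, P(E|H) = 0.84 and P(E|¬H) = 0.1.
P(E) = 0.84·0.14 + 0.1·0.86 = 0.11760 + 0.086000 = 0.20360.
By Bayes' theorem, P(H|E) = 0.11760 / 0.20360 = 0.5776. Hence P(¬H|E) = 1 − 0.5776 = 0.4224.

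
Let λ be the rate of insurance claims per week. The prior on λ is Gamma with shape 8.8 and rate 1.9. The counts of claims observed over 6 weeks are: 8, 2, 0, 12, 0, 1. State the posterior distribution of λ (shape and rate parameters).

The Poisson likelihood adds the total count to the shape and the number of exposure periods to the rate. Here ∑xᵢ = 23 and n = 6, so shape 8.8→31.8 and rate 1.9→7.9.

Posterior: Gamma(shape=31.8, rate=7.9)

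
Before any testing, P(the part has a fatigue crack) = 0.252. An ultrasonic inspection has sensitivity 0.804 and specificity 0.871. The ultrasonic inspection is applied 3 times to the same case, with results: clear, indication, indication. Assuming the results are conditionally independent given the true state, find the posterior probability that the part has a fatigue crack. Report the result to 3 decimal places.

Posterior P(H) ≈ 0.747

Let H be the event that the part has a fatigue crack; start with P(H) = 0.252. P('indication'|H) = 0.804, P('indication'|¬H) = 0.129.
Update on result 1 ('clear'): P(H) ← 0.196·0.2520 / (0.196·0.2520 + 0.871·0.7480) = 0.049392/0.70090 = 0.0705.
Update on result 2 ('indication'): P(H) ← 0.804·0.0705 / (0.804·0.0705 + 0.129·0.9295) = 0.056657/0.17657 = 0.3209.
Update on result 3 ('indication'): P(H) ← 0.804·0.3209 / (0.804·0.3209 + 0.129·0.6791) = 0.25799/0.34560 = 0.7465.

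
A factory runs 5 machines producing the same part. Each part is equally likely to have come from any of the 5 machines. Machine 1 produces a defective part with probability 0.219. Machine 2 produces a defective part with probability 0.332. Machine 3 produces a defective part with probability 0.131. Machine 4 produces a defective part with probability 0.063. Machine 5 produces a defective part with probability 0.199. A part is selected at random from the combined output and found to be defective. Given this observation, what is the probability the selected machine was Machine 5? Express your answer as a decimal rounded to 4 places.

Posterior probability ≈ 0.2108

Tabulate prior·likelihood by source: [1] prior 0.2, lik 0.219, product 0.04380; [2] prior 0.2, lik 0.332, product 0.06640; [3] prior 0.2, lik 0.131, product 0.02620; [4] prior 0.2, lik 0.063, product 0.01260; [5] prior 0.2, lik 0.199, product 0.03980.
Normalizing constant = 0.18880; the posterior for Machine 5 is its product over the sum, 0.03980/0.18880 = 0.2108.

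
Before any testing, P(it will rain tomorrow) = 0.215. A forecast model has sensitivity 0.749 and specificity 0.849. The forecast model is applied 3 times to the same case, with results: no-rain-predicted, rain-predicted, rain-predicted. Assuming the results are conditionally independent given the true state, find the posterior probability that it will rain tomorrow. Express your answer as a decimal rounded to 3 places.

Posterior P(H) ≈ 0.666

With H the event that it will rain tomorrow, the joint likelihood of the observed sequence is P(data|H) = 0.251·0.749·0.749 = 0.14081 and P(data|¬H) = 0.849·0.151·0.151 = 0.019358.
Bayes: P(H|data) = 0.215·0.14081 / (0.215·0.14081 + 0.785·0.019358) = 0.030274/0.045470 = 0.6658.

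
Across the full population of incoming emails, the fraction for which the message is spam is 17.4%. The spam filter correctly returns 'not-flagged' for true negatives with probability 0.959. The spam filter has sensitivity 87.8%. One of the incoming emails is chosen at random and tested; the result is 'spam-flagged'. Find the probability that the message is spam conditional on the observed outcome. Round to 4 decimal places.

P(H | E) ≈ 0.8185

Let H be the event that the message is spam. P(H) = 0.174, so P(¬H) = 0.826. With E the 'spam-flagged' result, P(E|H) = 0.878 and P(E|¬H) = 0.041.
P(E) = 0.878·0.174 + 0.041·0.826 = 0.15277 + 0.033866 = 0.18664.
By Bayes' theorem, P(H|E) = 0.15277 / 0.18664 = 0.8185.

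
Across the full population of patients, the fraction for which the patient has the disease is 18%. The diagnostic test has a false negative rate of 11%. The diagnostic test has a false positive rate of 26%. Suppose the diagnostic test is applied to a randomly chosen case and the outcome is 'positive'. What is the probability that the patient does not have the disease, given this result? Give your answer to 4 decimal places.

P(¬H | E) ≈ 0.5710

Let H be the event that the patient has the disease. P(H) = 0.18, so P(¬H) = 0.82. With E the 'positive' result, P(E|H) = 0.89 and P(E|¬H) = 0.26.
P(E) = 0.89·0.18 + 0.26·0.82 = 0.16020 + 0.21320 = 0.37340.
By Bayes' theorem, P(H|E) = 0.16020 / 0.37340 = 0.4290. Hence P(¬H|E) = 1 − 0.4290 = 0.5710.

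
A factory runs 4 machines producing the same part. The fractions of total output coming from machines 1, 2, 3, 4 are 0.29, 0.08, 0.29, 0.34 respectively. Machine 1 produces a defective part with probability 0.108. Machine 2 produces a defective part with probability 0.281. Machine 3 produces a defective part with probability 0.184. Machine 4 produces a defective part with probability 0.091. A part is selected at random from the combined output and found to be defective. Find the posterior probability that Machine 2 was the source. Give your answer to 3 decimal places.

P(defective|M1) = 0.108; P(defective|M2) = 0.281; P(defective|M3) = 0.184; P(defective|M4) = 0.091.
Prior × likelihood for each source: 0.29·0.108=0.03132, 0.08·0.281=0.02248, 0.29·0.184=0.05336, 0.34·0.091=0.03094. Summing gives P(defective) = 0.13810.
P(Machine 2 | defective) = 0.02248 / 0.13810 = 0.163.

Posterior probability ≈ 0.163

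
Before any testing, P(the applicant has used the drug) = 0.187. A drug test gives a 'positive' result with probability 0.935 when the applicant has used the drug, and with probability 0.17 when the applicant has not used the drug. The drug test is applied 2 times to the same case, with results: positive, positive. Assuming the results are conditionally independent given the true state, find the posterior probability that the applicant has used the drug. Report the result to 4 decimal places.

Let H be the event that the applicant has used the drug; start with P(H) = 0.187. P('positive'|H) = 0.935, P('positive'|¬H) = 0.17.
Update on result 1 ('positive'): P(H) ← 0.935·0.1870 / (0.935·0.1870 + 0.17·0.8130) = 0.17485/0.31305 = 0.5585.
Update on result 2 ('positive'): P(H) ← 0.935·0.5585 / (0.935·0.5585 + 0.17·0.4415) = 0.52221/0.59726 = 0.8743.

Posterior P(H) ≈ 0.8743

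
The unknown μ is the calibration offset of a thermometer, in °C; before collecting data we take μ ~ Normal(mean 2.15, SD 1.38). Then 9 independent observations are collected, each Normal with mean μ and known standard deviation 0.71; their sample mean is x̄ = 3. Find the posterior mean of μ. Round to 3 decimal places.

Posterior mean ≈ 2.976

Prior precision 1/τ₀² = 1/1.38² = 0.525100; data precision n/σ² = 9/0.71² = 17.8536.
Posterior precision = 0.525100 + 17.8536 = 18.3787.
Posterior mean = (0.525100·2.15 + 17.8536·3) / 18.3787 = 2.976.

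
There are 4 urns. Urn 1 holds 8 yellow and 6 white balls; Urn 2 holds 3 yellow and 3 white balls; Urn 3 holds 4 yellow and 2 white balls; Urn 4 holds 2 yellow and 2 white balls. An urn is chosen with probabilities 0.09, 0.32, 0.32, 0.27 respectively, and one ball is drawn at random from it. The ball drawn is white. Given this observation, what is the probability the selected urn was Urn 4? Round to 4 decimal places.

Tabulate prior·likelihood by source: [1] prior 0.09, lik 0.4286, product 0.03857; [2] prior 0.32, lik 0.5, product 0.1600; [3] prior 0.32, lik 0.3333, product 0.1067; [4] prior 0.27, lik 0.5, product 0.1350.
Normalizing constant = 0.44024; the posterior for Urn 4 is its product over the sum, 0.1350/0.44024 = 0.3067.

Posterior probability ≈ 0.3067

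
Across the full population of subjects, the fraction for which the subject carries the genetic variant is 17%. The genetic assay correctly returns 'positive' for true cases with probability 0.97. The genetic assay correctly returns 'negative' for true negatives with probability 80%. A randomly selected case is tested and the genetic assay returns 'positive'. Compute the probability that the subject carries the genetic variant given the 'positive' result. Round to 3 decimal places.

P(H | E) ≈ 0.498

Write H for 'the subject carries the genetic variant'. Prior odds H:¬H = 0.17/0.83 = 0.20482. For the 'positive' outcome, the likelihood ratio is 0.97/0.2 = 4.8500.
Posterior odds = 0.20482 × 4.8500 = 0.99337, so P(H|E) = 0.99337/(1+0.99337) = 0.498.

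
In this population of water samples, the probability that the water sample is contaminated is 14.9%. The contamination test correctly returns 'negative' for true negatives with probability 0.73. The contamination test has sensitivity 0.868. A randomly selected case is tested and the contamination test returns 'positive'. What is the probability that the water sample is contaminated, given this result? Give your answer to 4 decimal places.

P(H | E) ≈ 0.3602

Let H be the event that the water sample is contaminated. P(H) = 0.149, so P(¬H) = 0.851. With E the 'positive' result, P(E|H) = 0.868 and P(E|¬H) = 0.27.
P(E) = 0.868·0.149 + 0.27·0.851 = 0.12933 + 0.22977 = 0.35910.
By Bayes' theorem, P(H|E) = 0.12933 / 0.35910 = 0.3602.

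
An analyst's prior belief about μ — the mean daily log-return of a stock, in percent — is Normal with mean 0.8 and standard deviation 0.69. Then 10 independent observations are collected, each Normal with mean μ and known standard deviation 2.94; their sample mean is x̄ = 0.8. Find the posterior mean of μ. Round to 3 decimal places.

With known σ, the Normal prior is conjugate. Weight on the data is w = (n/σ²)/(n/σ² + 1/τ₀²) = 1.15693/(1.15693+2.10040) = 0.35518.
Posterior mean = w·x̄ + (1−w)·μ₀ = 0.35518·0.8 + 0.64482·0.8 = 0.800.

Posterior mean ≈ 0.800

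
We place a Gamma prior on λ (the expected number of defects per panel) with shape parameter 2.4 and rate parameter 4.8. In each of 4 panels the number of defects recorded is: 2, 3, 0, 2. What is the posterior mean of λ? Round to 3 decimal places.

The Poisson likelihood adds the total count to the shape and the number of exposure periods to the rate. Here ∑xᵢ = 7 and n = 4, so shape 2.4→9.4 and rate 4.8→8.8.
E[λ | data] = 9.4/8.8 = 1.068.

Posterior mean ≈ 1.068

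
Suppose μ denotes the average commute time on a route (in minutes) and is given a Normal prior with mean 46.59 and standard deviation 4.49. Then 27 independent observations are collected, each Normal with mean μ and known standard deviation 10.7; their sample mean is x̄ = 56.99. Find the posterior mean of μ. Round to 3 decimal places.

Prior precision 1/τ₀² = 1/4.49² = 0.0496029; data precision n/σ² = 27/10.7² = 0.235828.
Posterior precision = 0.0496029 + 0.235828 = 0.285431.
Posterior mean = (0.0496029·46.59 + 0.235828·56.99) / 0.285431 = 55.183.

Posterior mean ≈ 55.183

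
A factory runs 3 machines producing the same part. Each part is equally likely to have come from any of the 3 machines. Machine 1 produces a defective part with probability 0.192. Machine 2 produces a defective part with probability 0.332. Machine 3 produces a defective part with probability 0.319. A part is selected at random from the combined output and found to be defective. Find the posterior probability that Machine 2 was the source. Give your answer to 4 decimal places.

P(defective|M1) = 0.192; P(defective|M2) = 0.332; P(defective|M3) = 0.319.
Prior × likelihood for each source: 0.333333·0.192=0.06400, 0.333333·0.332=0.1107, 0.333333·0.319=0.1063. Summing gives P(defective) = 0.28100.
P(Machine 2 | defective) = 0.1107 / 0.28100 = 0.3938.

Posterior probability ≈ 0.3938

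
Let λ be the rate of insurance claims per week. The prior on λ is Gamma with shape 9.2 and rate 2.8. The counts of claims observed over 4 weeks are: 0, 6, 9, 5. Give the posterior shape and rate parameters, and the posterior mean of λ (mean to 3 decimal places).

Total count ∑xᵢ = 20 over n = 4 weeks.
Gamma is conjugate to the Poisson likelihood: posterior is Gamma(shape = 9.2+20 = 29.2, rate = 2.8+4 = 6.8).
E[λ | data] = 29.2/6.8 = 4.294.

Posterior: Gamma(shape=29.2, rate=6.8); mean ≈ 4.294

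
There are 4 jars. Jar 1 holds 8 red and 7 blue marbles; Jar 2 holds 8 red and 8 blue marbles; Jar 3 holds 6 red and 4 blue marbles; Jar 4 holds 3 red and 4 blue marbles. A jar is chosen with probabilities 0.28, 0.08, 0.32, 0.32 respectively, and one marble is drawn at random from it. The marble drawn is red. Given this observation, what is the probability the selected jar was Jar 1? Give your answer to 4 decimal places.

Posterior probability ≈ 0.2880

P(red|Jar 1) = 0.5333; P(red|Jar 2) = 0.5; P(red|Jar 3) = 0.6; P(red|Jar 4) = 0.4286.
Prior × likelihood for each source: 0.28·0.5333=0.1493, 0.08·0.5=0.04000, 0.32·0.6=0.1920, 0.32·0.4286=0.1371. Summing gives P(red) = 0.51848.
P(Jar 1 | red) = 0.1493 / 0.51848 = 0.2880.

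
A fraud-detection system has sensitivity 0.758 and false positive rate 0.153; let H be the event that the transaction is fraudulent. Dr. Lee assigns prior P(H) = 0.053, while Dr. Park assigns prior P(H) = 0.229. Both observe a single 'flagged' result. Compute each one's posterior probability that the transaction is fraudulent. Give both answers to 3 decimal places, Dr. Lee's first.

The likelihood ratio for a 'flagged' result is 0.758/0.153 = 4.9542.
Dr. Lee: prior odds 0.053/0.947 = 0.055966; posterior odds 0.27727; posterior probability 0.217.
Dr. Park: prior odds 0.229/0.771 = 0.29702; posterior odds 1.4715; posterior probability 0.595.

Dr. Lee: 0.217; Dr. Park: 0.595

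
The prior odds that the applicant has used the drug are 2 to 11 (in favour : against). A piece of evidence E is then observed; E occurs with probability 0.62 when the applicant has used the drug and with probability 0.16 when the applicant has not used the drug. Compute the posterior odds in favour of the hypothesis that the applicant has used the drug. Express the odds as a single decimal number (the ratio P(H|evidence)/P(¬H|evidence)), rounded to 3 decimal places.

Posterior odds ≈ 0.705

Prior odds = 2/11 = 0.18182.
Likelihood ratio for E = 0.62/0.16 = 3.8750.
Posterior odds = prior odds × LR = 0.70455.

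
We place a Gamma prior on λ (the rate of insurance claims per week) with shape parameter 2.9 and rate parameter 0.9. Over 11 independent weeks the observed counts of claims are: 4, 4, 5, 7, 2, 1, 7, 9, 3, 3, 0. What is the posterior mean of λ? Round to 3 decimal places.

Posterior mean ≈ 4.025

Total count ∑xᵢ = 45 over n = 11 weeks.
Gamma is conjugate to the Poisson likelihood: posterior is Gamma(shape = 2.9+45 = 47.9, rate = 0.9+11 = 11.9).
Posterior mean = shape/rate = 47.9/11.9 = 4.025.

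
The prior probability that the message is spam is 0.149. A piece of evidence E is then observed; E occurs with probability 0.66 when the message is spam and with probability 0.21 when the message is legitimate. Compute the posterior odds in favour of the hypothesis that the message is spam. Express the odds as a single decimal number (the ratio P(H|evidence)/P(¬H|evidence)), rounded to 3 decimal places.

Prior odds = 0.149/(1−0.149) = 0.17509. In log-odds, ln(0.17509) = -1.7425.
Add log likelihood ratio: ln(3.1429) = 1.1451.
Posterior log-odds = -0.59733, so posterior odds = exp(-0.59733) = 0.55028.

Posterior odds ≈ 0.550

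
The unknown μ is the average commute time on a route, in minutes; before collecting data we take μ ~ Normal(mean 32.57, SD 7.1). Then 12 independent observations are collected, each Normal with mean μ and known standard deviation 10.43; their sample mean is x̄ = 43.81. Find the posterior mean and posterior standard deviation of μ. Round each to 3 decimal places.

Posterior mean ≈ 42.097; posterior SD ≈ 2.772

Prior precision 1/τ₀² = 1/7.1² = 0.0198373; data precision n/σ² = 12/10.43² = 0.110309.
Posterior precision = 0.0198373 + 0.110309 = 0.130147, giving posterior SD = 1/√0.130147 = 2.772.
Posterior mean = (0.0198373·32.57 + 0.110309·43.81) / 0.130147 = 42.097.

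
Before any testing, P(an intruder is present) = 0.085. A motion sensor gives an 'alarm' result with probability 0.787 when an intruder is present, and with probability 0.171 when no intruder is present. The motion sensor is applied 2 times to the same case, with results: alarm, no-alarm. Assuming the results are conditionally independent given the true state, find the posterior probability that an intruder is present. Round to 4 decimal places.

Posterior P(H) ≈ 0.0990

With H the event that an intruder is present, the joint likelihood of the observed sequence is P(data|H) = 0.787·0.213 = 0.16763 and P(data|¬H) = 0.171·0.829 = 0.14176.
Bayes: P(H|data) = 0.085·0.16763 / (0.085·0.16763 + 0.915·0.14176) = 0.014249/0.14396 = 0.0990.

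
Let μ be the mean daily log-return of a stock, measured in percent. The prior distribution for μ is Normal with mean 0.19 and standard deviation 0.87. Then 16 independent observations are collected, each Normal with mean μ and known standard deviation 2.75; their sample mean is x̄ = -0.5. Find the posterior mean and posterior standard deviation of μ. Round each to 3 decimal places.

With known σ, the Normal prior is conjugate. Weight on the data is w = (n/σ²)/(n/σ² + 1/τ₀²) = 2.11570/(2.11570+1.32118) = 0.61559.
Posterior mean = w·x̄ + (1−w)·μ₀ = 0.61559·-0.5 + 0.38441·0.19 = -0.235. Posterior variance = 1/(2.11570+1.32118) = 0.290961, so SD = 0.539.

Posterior mean ≈ -0.235; posterior SD ≈ 0.539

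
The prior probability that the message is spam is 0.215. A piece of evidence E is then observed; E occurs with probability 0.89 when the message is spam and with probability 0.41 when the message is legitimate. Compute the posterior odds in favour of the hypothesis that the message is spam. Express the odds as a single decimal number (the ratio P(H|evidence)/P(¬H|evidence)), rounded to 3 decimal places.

Posterior odds ≈ 0.595

Prior odds = 0.215/(1−0.215) = 0.27389.
Likelihood ratio for E = 0.89/0.41 = 2.1707.
Posterior odds = prior odds × LR = 0.59453.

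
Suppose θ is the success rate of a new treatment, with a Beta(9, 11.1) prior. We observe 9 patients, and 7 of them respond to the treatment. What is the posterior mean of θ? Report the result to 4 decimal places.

Posterior mean ≈ 0.5498

The binomial likelihood is conjugate to the Beta prior: with 7 successes and 2 failures, the posterior is Beta(9+7, 11.1+2) = Beta(16, 13.1).
E[θ | data] = 16/(16+13.1) = 0.5498.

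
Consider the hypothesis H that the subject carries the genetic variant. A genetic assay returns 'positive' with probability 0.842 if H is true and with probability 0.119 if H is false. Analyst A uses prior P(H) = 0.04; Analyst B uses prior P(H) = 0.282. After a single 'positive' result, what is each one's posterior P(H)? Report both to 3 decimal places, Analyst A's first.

The likelihood ratio for a 'positive' result is 0.842/0.119 = 7.0756.
Analyst A: prior odds 0.04/0.96 = 0.041667; posterior odds 0.29482; posterior probability 0.228.
Analyst B: prior odds 0.282/0.718 = 0.39276; posterior odds 2.7790; posterior probability 0.735.

Analyst A: 0.228; Analyst B: 0.735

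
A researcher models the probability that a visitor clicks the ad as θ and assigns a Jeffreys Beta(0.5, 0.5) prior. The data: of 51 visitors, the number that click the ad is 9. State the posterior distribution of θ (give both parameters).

Observing 9 successes and 42 failures updates Beta(0.5, 0.5) by adding the success and failure counts to the two shape parameters: α = 0.5+9 = 9.5, β = 0.5+42 = 42.5.

Posterior: Beta(9.5, 42.5)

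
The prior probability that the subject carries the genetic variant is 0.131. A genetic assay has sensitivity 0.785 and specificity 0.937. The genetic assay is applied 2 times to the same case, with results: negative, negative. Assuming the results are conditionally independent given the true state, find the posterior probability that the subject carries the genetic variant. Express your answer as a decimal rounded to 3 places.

Let H be the event that the subject carries the genetic variant; start with P(H) = 0.131. P('positive'|H) = 0.785, P('positive'|¬H) = 0.063.
Update on result 1 ('negative'): P(H) ← 0.215·0.1310 / (0.215·0.1310 + 0.937·0.8690) = 0.028165/0.84242 = 0.0334.
Update on result 2 ('negative'): P(H) ← 0.215·0.0334 / (0.215·0.0334 + 0.937·0.9666) = 0.0071882/0.91286 = 0.0079.

Posterior P(H) ≈ 0.008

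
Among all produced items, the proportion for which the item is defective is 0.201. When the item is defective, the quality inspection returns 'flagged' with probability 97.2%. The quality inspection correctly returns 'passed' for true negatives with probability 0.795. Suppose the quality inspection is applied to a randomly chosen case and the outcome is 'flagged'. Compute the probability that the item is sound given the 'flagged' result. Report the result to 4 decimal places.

P(¬H | E) ≈ 0.4560

Let H be the event that the item is defective. P(H) = 0.201, so P(¬H) = 0.799. With E the 'flagged' result, P(E|H) = 0.972 and P(E|¬H) = 0.205.
P(E) = 0.972·0.201 + 0.205·0.799 = 0.19537 + 0.16379 = 0.35917.
By Bayes' theorem, P(H|E) = 0.19537 / 0.35917 = 0.5440. Hence P(¬H|E) = 1 − 0.5440 = 0.4560.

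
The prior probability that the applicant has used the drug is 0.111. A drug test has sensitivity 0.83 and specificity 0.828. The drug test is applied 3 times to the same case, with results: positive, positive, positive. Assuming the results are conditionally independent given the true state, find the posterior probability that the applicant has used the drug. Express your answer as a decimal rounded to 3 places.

Posterior P(H) ≈ 0.933

Let H be the event that the applicant has used the drug; start with P(H) = 0.111. P('positive'|H) = 0.83, P('positive'|¬H) = 0.172.
Update on result 1 ('positive'): P(H) ← 0.83·0.1110 / (0.83·0.1110 + 0.172·0.8890) = 0.092130/0.24504 = 0.3760.
Update on result 2 ('positive'): P(H) ← 0.83·0.3760 / (0.83·0.3760 + 0.172·0.6240) = 0.31207/0.41940 = 0.7441.
Update on result 3 ('positive'): P(H) ← 0.83·0.7441 / (0.83·0.7441 + 0.172·0.2559) = 0.61759/0.66161 = 0.9335.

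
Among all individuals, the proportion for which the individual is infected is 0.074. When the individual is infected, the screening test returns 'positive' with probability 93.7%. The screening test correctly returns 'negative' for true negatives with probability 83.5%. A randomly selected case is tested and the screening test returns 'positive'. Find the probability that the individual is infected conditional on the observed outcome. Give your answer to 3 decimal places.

Write H for 'the individual is infected'. Prior odds H:¬H = 0.074/0.926 = 0.079914. For the 'positive' outcome, the likelihood ratio is 0.937/0.165 = 5.6788.
Posterior odds = 0.079914 × 5.6788 = 0.45381, so P(H|E) = 0.45381/(1+0.45381) = 0.312.

P(H | E) ≈ 0.312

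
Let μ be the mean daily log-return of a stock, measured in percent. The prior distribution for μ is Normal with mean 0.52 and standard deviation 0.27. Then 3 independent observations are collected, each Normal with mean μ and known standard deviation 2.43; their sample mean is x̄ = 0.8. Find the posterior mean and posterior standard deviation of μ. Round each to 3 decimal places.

Posterior mean ≈ 0.530; posterior SD ≈ 0.265

Prior precision 1/τ₀² = 1/0.27² = 13.7174; data precision n/σ² = 3/2.43² = 0.508053.
Posterior precision = 13.7174 + 0.508053 = 14.2255, giving posterior SD = 1/√14.2255 = 0.265.
Posterior mean = (13.7174·0.52 + 0.508053·0.8) / 14.2255 = 0.530.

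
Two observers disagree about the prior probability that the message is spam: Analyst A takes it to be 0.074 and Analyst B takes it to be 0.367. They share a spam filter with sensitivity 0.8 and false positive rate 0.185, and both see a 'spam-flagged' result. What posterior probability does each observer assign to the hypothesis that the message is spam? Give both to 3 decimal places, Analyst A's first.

Analyst A: 0.257; Analyst B: 0.715

The likelihood ratio for a 'spam-flagged' result is 0.8/0.185 = 4.3243.
Analyst A: prior odds 0.074/0.926 = 0.079914; posterior odds 0.34557; posterior probability 0.257.
Analyst B: prior odds 0.367/0.633 = 0.57978; posterior odds 2.5072; posterior probability 0.715.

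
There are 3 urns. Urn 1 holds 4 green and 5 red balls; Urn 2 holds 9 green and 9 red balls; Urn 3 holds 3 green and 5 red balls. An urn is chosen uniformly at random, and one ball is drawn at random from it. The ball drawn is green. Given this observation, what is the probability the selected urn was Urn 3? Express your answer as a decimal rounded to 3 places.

Posterior probability ≈ 0.284

Tabulate prior·likelihood by source: [1] prior 0.333333, lik 0.4444, product 0.1481; [2] prior 0.333333, lik 0.5, product 0.1667; [3] prior 0.333333, lik 0.375, product 0.1250.
Normalizing constant = 0.43981; the posterior for Urn 3 is its product over the sum, 0.1250/0.43981 = 0.284.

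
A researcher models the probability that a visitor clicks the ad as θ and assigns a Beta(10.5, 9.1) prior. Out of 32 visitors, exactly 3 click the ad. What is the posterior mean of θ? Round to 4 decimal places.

Posterior mean ≈ 0.2616

The binomial likelihood is conjugate to the Beta prior: with 3 successes and 29 failures, the posterior is Beta(10.5+3, 9.1+29) = Beta(13.5, 38.1).
E[θ | data] = 13.5/(13.5+38.1) = 0.2616.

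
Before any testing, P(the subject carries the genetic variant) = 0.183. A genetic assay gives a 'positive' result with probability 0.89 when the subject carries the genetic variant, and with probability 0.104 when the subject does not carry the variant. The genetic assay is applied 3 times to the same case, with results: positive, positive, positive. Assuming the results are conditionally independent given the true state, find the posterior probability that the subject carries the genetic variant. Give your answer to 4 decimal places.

Let H be the event that the subject carries the genetic variant; start with P(H) = 0.183. P('positive'|H) = 0.89, P('positive'|¬H) = 0.104.
Update on result 1 ('positive'): P(H) ← 0.89·0.1830 / (0.89·0.1830 + 0.104·0.8170) = 0.16287/0.24784 = 0.6572.
Update on result 2 ('positive'): P(H) ← 0.89·0.6572 / (0.89·0.6572 + 0.104·0.3428) = 0.58488/0.62053 = 0.9425.
Update on result 3 ('positive'): P(H) ← 0.89·0.9425 / (0.89·0.9425 + 0.104·0.0575) = 0.83886/0.84484 = 0.9929.

Posterior P(H) ≈ 0.9929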